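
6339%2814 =711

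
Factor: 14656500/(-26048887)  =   - 2^2*3^2 *5^3*3257^1*26048887^( - 1) 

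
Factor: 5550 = 2^1 * 3^1*5^2*37^1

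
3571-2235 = 1336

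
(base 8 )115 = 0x4D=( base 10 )77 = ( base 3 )2212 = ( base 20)3h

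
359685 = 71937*5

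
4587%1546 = 1495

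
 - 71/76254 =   -  1/1074=- 0.00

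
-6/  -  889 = 6/889 = 0.01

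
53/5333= 53/5333 = 0.01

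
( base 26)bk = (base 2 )100110010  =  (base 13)1A7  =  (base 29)ag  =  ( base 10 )306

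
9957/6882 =1 + 1025/2294 = 1.45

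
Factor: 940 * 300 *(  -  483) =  - 136206000 = -2^4 * 3^2 * 5^3*7^1*23^1 * 47^1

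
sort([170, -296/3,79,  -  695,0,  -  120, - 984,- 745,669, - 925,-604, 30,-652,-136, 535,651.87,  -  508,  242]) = [-984, - 925, - 745 , - 695, - 652, - 604, - 508, - 136,  -  120,-296/3,0,  30,79 , 170,  242,  535, 651.87 , 669]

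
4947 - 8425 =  - 3478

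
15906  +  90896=106802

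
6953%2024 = 881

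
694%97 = 15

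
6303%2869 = 565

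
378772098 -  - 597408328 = 976180426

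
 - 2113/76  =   - 28 + 15/76 = - 27.80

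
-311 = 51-362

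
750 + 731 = 1481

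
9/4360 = 9/4360 = 0.00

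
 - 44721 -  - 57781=13060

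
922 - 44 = 878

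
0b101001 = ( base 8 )51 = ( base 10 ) 41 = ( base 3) 1112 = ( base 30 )1B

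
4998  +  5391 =10389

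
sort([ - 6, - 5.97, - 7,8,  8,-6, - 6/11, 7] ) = [ - 7, -6, - 6, - 5.97, - 6/11,7,8, 8 ]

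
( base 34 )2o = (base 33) 2q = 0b1011100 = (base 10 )92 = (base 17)57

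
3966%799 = 770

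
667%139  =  111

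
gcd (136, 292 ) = 4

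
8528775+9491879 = 18020654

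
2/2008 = 1/1004 = 0.00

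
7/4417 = 1/631 = 0.00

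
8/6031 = 8/6031 = 0.00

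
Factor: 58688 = 2^6*7^1*131^1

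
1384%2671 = 1384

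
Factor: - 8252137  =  -19^1*434323^1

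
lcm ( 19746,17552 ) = 157968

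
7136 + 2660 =9796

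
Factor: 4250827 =7^1*607261^1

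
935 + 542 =1477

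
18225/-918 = - 20 + 5/34 = -  19.85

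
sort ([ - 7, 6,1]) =[ - 7,1,6 ]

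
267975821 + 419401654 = 687377475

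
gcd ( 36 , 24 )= 12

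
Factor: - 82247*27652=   -  2^2 * 11^1*31^1 * 223^1*7477^1 = -2274294044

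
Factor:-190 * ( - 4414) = 2^2*5^1 *19^1 *2207^1 = 838660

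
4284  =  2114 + 2170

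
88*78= 6864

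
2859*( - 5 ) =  - 14295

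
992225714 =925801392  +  66424322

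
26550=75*354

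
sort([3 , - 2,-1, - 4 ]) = [-4, - 2, - 1, 3]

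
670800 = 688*975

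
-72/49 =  - 2 + 26/49 = - 1.47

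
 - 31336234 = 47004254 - 78340488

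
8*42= 336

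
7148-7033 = 115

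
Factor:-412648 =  - 2^3*51581^1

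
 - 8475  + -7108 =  - 15583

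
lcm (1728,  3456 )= 3456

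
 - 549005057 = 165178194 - 714183251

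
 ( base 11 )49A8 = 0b1100110000011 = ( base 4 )1212003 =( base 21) EH0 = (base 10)6531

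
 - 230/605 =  -46/121 = - 0.38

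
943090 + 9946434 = 10889524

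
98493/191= 98493/191 = 515.67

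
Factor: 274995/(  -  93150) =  - 2^(-1)*5^(- 1 ) * 7^1*23^( - 1 ) * 97^1 = - 679/230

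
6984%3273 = 438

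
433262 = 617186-183924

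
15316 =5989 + 9327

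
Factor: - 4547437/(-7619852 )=2^(  -  2)*1904963^(- 1) * 4547437^1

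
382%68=42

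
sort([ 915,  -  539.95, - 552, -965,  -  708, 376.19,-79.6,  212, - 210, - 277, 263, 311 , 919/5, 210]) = [ - 965,-708, - 552, - 539.95, - 277, - 210, - 79.6, 919/5 , 210, 212, 263,  311, 376.19, 915 ] 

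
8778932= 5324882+3454050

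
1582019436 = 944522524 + 637496912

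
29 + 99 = 128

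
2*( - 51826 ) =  - 103652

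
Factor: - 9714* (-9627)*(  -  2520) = -235662028560  =  -2^4*3^4*5^1 * 7^1*1619^1*3209^1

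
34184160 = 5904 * 5790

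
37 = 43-6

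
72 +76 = 148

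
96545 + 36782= 133327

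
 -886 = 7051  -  7937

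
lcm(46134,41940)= 461340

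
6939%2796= 1347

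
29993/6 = 29993/6=4998.83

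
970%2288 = 970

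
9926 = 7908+2018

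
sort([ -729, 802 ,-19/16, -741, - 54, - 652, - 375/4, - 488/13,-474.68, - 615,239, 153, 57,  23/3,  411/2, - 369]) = [-741, - 729 , - 652,-615, - 474.68,-369, - 375/4, - 54, - 488/13, - 19/16,23/3, 57,153, 411/2, 239, 802]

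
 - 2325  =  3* ( - 775) 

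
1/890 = 1/890 = 0.00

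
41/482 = 41/482 = 0.09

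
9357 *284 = 2657388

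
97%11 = 9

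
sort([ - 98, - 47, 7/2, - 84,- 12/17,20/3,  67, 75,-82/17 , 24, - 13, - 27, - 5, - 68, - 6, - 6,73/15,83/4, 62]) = [ - 98, - 84, - 68,-47, - 27, - 13, - 6, - 6, - 5, - 82/17, - 12/17,  7/2,73/15, 20/3, 83/4,24,62,  67, 75] 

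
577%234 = 109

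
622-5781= -5159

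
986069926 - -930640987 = 1916710913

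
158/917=158/917 = 0.17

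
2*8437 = 16874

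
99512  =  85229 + 14283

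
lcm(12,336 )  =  336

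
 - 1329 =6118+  - 7447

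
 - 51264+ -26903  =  -78167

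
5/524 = 5/524 = 0.01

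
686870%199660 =87890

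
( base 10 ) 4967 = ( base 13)2351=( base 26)791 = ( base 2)1001101100111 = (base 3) 20210222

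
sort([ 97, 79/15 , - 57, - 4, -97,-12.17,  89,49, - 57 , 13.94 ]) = [ -97, - 57,-57,-12.17, - 4,  79/15, 13.94, 49,89,97 ]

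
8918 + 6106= 15024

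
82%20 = 2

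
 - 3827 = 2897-6724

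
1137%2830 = 1137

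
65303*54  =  3526362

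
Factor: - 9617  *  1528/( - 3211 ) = 2^3*13^(-2 )*19^(- 1 )*59^1*163^1*191^1=14694776/3211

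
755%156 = 131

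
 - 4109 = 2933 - 7042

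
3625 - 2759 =866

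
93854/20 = 46927/10 = 4692.70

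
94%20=14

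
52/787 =52/787 = 0.07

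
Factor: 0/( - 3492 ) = 0= 0^1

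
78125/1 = 78125 = 78125.00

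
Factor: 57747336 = 2^3*3^1 * 2406139^1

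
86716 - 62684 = 24032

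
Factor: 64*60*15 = 57600 = 2^8*3^2*5^2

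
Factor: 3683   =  29^1*127^1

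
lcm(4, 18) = 36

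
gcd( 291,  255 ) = 3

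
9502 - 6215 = 3287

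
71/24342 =71/24342 =0.00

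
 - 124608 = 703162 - 827770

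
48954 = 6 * 8159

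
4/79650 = 2/39825 =0.00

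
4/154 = 2/77 = 0.03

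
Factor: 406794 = 2^1*3^1*151^1 *449^1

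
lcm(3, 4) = 12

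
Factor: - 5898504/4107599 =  -2^3 * 3^1*1297^(-1 ) * 3167^( - 1 )*245771^1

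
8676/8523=964/947 = 1.02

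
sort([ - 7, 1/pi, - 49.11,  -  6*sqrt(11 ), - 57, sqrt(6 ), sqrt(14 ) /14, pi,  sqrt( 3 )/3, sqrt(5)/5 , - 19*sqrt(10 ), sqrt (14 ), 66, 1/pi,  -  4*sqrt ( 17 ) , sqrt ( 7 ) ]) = [-19*sqrt( 10 ), - 57,  -  49.11,-6*sqrt( 11 ),  -  4*sqrt( 17), - 7, sqrt( 14)/14,  1/pi,1/pi,sqrt (5 ) /5, sqrt( 3) /3, sqrt ( 6), sqrt( 7 ), pi , sqrt ( 14 ), 66]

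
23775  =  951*25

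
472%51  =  13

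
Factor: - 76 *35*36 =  - 95760 = - 2^4*3^2*5^1*7^1*19^1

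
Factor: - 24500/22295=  - 100/91 = - 2^2*5^2*7^( - 1 )*13^( - 1)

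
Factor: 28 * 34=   952  =  2^3 * 7^1*17^1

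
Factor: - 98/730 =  - 5^( - 1)*7^2*73^( - 1) = - 49/365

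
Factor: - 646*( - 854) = 2^2*7^1*17^1*19^1*61^1=551684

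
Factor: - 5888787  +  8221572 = 3^1*5^1*7^1* 13^1*1709^1=2332785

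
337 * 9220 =3107140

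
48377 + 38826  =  87203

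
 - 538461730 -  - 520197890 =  - 18263840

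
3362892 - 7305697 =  - 3942805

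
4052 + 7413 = 11465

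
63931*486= 31070466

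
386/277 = 386/277 = 1.39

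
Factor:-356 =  - 2^2*89^1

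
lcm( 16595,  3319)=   16595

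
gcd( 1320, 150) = 30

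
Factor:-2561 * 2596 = - 6648356 = -2^2*11^1 * 13^1*59^1*197^1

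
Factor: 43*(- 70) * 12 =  - 36120 = - 2^3*3^1*5^1*7^1*43^1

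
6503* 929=6041287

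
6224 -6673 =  - 449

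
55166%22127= 10912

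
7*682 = 4774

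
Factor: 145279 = 131^1*1109^1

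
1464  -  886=578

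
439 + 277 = 716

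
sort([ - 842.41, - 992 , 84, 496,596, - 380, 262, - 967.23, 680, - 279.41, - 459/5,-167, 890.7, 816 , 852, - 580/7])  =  [ - 992,-967.23,-842.41,-380 , - 279.41, - 167, - 459/5, - 580/7,84, 262, 496, 596,680,816, 852, 890.7 ]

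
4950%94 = 62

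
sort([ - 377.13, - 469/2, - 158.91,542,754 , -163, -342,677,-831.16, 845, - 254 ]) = [ - 831.16, - 377.13,-342 , - 254, - 469/2 , - 163, - 158.91, 542, 677, 754,845]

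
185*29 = 5365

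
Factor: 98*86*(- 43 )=  -  362404 = - 2^2*7^2*43^2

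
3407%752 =399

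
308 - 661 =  -353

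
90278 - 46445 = 43833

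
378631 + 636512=1015143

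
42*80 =3360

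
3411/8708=3411/8708 = 0.39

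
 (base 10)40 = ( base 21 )1j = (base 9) 44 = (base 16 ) 28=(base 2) 101000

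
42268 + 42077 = 84345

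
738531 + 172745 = 911276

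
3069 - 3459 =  - 390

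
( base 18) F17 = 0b1001100010101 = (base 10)4885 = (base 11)3741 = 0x1315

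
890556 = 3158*282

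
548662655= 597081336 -48418681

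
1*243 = 243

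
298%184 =114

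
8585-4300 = 4285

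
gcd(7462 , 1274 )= 182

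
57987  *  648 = 37575576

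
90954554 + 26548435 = 117502989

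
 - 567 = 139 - 706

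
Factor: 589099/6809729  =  7^1*23^1 * 257^( - 1 )*3659^1*26497^ ( - 1 ) 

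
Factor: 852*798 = 679896 = 2^3*3^2*7^1*19^1*71^1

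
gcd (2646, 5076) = 54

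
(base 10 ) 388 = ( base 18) 13A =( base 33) BP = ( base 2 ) 110000100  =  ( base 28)do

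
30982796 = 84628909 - 53646113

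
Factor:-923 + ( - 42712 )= -3^1*5^1 * 2909^1 =- 43635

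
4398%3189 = 1209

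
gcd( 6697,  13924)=1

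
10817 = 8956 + 1861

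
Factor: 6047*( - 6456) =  - 2^3*3^1*269^1*6047^1 = - 39039432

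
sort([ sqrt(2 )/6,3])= [ sqrt(2 )/6,3 ]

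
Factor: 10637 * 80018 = 851151466 = 2^1 * 11^1*967^1 * 40009^1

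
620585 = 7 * 88655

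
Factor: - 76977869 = -41^1 * 43^1*47^1 * 929^1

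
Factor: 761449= 13^1*58573^1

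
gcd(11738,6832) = 2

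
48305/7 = 48305/7 = 6900.71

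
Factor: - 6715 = - 5^1*17^1 * 79^1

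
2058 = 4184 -2126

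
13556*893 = 12105508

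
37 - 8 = 29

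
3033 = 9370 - 6337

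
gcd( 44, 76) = 4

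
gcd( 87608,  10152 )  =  376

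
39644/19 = 2086 +10/19 = 2086.53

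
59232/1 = 59232= 59232.00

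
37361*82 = 3063602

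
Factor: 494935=5^1*7^1*79^1*179^1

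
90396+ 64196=154592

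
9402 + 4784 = 14186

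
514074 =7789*66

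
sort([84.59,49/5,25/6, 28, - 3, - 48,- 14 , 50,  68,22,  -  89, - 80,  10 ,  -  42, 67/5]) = [ - 89, - 80, - 48, - 42,-14, - 3, 25/6,49/5, 10,67/5, 22,28, 50,  68,84.59 ]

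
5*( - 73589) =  - 367945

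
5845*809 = 4728605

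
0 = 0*128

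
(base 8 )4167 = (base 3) 2222021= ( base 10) 2167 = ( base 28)2LB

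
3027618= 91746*33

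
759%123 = 21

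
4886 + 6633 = 11519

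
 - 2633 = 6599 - 9232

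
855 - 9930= - 9075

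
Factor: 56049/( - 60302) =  - 2^( - 1 )*3^1*7^1 * 11^(-1)  *17^1 * 157^1 * 2741^( - 1) 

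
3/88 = 3/88= 0.03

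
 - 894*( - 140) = 125160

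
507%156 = 39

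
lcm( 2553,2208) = 81696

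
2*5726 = 11452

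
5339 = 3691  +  1648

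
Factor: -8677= - 8677^1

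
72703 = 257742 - 185039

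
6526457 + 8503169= 15029626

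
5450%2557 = 336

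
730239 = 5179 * 141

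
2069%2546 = 2069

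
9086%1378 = 818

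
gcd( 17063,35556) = 1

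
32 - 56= - 24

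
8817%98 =95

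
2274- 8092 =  - 5818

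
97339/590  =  97339/590= 164.98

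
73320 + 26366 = 99686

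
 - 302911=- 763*397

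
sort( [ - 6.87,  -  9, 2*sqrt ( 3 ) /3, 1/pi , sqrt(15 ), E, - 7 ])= [ - 9, - 7, - 6.87, 1/pi, 2*sqrt( 3 )/3 , E, sqrt(15 ) ]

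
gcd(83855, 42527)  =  1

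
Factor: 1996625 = 5^3*15973^1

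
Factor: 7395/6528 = 145/128=2^ ( - 7)*5^1*29^1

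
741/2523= 247/841 =0.29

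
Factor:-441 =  - 3^2 * 7^2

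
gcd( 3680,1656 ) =184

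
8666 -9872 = -1206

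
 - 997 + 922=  - 75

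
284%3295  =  284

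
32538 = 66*493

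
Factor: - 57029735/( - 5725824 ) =2^( - 7 )*3^( - 1) * 5^1*7^1*13^(-1)*19^1*31^ ( -1)*37^ ( - 1 )*191^1*449^1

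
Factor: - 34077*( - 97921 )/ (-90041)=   -  3336853917/90041 = - 3^1*7^( - 1)*19^( - 1) * 37^1*181^1*307^1*541^1*677^( - 1)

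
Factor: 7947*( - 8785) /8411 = - 69814395/8411  =  -3^2*5^1*7^1*13^( - 1 )*251^1*647^( - 1 )*883^1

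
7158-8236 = -1078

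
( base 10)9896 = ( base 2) 10011010101000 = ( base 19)187g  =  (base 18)1c9e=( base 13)4673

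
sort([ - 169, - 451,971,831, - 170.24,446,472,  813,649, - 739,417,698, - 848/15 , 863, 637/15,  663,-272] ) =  [ - 739, - 451, - 272 , - 170.24, -169, - 848/15,637/15, 417, 446,472, 649,663, 698, 813,831,863,971 ]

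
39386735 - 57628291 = -18241556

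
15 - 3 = 12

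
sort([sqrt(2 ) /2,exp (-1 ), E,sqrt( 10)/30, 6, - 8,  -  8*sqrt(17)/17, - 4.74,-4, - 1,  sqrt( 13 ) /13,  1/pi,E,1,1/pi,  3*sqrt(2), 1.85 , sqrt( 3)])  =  [ - 8, - 4.74, - 4, - 8*sqrt ( 17 ) /17,  -  1 , sqrt( 10)/30,sqrt( 13) /13,  1/pi , 1/pi,exp( - 1), sqrt(2)/2, 1,sqrt( 3), 1.85, E,E,3*sqrt(2),6]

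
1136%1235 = 1136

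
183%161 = 22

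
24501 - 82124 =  - 57623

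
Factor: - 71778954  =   - 2^1 *3^1*13^1*43^1*21401^1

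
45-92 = -47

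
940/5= 188 =188.00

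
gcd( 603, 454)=1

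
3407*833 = 2838031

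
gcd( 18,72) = 18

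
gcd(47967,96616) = 1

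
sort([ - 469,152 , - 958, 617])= [ - 958, - 469,152, 617 ] 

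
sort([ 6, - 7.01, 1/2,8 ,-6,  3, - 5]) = [ - 7.01 , - 6, - 5, 1/2, 3,  6, 8] 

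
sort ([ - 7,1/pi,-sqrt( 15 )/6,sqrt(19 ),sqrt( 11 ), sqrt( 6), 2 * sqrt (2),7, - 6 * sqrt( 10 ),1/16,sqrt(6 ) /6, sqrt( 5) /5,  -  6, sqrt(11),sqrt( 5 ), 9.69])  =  [ - 6*sqrt(  10 ),  -  7, - 6, - sqrt( 15 )/6 , 1/16,  1/pi, sqrt (6 ) /6,sqrt( 5)/5,sqrt( 5),sqrt( 6 ),2 * sqrt( 2),sqrt( 11 ),sqrt(11),sqrt (19),7,9.69] 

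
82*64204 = 5264728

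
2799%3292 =2799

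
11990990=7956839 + 4034151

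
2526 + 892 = 3418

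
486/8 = 60+3/4=   60.75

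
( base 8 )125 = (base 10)85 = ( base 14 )61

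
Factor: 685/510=137/102 = 2^ ( - 1)*3^(-1)*17^( - 1)*137^1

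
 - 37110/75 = - 2474/5 =- 494.80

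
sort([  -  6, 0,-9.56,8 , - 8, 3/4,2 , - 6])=[ - 9.56, - 8, - 6, - 6,  0, 3/4,2,8]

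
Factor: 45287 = 11^1*23^1*179^1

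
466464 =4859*96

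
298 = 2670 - 2372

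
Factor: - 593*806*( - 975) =466009050 = 2^1*3^1*5^2 * 13^2*31^1*593^1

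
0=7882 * 0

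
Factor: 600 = 2^3*3^1 *5^2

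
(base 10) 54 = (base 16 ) 36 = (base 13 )42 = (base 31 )1N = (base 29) 1p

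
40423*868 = 35087164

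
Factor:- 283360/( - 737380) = 88/229 = 2^3*11^1*229^(-1)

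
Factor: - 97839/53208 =- 10871/5912= - 2^ ( - 3)*7^1*739^(-1)*1553^1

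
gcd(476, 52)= 4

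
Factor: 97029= 3^2 * 10781^1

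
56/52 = 1 + 1/13=1.08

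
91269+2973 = 94242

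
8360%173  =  56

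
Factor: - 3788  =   - 2^2*947^1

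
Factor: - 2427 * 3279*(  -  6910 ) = 2^1*3^2*5^1*691^1* 809^1*1093^1  =  54990699030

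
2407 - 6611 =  - 4204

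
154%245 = 154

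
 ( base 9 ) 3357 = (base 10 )2482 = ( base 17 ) 8a0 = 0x9B2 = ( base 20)642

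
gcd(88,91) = 1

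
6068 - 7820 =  - 1752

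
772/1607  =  772/1607 = 0.48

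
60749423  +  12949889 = 73699312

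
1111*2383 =2647513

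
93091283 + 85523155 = 178614438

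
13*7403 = 96239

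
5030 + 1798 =6828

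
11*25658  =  282238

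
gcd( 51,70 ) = 1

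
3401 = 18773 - 15372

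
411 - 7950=- 7539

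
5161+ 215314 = 220475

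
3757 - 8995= - 5238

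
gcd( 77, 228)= 1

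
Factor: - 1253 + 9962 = 8709=3^1*2903^1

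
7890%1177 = 828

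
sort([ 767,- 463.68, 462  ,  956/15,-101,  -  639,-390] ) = [ - 639,- 463.68,-390, - 101, 956/15 , 462 , 767 ]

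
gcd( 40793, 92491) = 1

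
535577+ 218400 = 753977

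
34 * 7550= 256700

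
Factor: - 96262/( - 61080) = 48131/30540 =2^(-2 )*3^( - 1 )*5^( - 1) *509^( - 1 )*48131^1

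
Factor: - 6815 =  - 5^1 * 29^1*47^1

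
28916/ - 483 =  - 28916/483 = - 59.87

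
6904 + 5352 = 12256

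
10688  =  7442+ 3246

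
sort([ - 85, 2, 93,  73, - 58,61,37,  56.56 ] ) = [ - 85, - 58, 2,  37, 56.56, 61,  73, 93] 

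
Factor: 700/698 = 350/349 = 2^1*5^2*7^1 * 349^( - 1)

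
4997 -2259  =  2738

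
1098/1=1098= 1098.00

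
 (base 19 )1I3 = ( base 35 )k6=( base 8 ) 1302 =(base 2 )1011000010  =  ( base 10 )706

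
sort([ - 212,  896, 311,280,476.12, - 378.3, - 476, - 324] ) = [ - 476 ,  -  378.3, - 324, - 212 , 280,311,476.12,896]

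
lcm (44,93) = 4092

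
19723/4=4930 + 3/4 = 4930.75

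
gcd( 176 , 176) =176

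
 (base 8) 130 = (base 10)88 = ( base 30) 2s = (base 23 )3j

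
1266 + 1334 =2600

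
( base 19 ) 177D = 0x253C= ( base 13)4453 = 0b10010100111100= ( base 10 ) 9532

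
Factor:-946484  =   - 2^2*7^2 *11^1*439^1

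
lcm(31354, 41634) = 2539674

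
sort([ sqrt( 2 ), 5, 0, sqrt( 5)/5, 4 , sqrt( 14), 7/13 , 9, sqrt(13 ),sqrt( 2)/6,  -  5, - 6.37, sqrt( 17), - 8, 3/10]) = [ - 8,  -  6.37,-5 , 0, sqrt ( 2 )/6,3/10, sqrt( 5) /5, 7/13, sqrt( 2 ),sqrt (13) , sqrt( 14 ), 4,sqrt( 17),5 , 9 ]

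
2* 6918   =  13836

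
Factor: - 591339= - 3^1*7^1*29^1*971^1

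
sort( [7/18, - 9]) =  [-9,7/18]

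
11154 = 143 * 78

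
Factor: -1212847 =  - 1212847^1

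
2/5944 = 1/2972  =  0.00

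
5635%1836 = 127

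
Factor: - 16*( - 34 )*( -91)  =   - 2^5*7^1 *13^1*17^1 = - 49504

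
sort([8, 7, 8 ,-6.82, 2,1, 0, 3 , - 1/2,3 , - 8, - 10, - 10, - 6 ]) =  [  -  10, - 10, -8 , - 6.82, - 6, - 1/2, 0, 1, 2  ,  3  ,  3, 7,  8,8]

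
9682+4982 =14664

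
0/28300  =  0=0.00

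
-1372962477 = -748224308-624738169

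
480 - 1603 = -1123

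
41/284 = 41/284 = 0.14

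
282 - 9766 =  - 9484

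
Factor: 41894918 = 2^1*13^1 * 1611343^1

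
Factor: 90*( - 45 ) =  - 2^1*3^4*5^2 = - 4050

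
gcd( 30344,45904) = 8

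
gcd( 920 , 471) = 1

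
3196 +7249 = 10445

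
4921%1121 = 437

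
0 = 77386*0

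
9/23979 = 3/7993 =0.00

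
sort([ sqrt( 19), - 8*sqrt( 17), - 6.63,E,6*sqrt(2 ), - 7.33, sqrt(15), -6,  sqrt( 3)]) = [  -  8*sqrt(17), - 7.33, - 6.63, - 6, sqrt(3), E,sqrt(15),sqrt( 19),  6*sqrt( 2 )]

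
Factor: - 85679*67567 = -5789072993 = - 11^1*7789^1*67567^1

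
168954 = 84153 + 84801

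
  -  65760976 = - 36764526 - 28996450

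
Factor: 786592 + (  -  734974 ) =51618  =  2^1*3^1* 7^1* 1229^1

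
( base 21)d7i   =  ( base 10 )5898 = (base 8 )13412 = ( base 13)28b9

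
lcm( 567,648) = 4536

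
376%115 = 31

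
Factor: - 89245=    -5^1*13^1*1373^1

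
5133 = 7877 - 2744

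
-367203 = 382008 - 749211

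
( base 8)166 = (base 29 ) 42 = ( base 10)118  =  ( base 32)3M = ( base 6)314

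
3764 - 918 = 2846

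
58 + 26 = 84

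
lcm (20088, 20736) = 642816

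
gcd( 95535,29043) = 9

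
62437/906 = 68+829/906 = 68.92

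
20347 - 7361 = 12986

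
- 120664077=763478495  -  884142572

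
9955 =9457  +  498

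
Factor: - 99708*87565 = -8730931020 = - 2^2*3^1*5^1* 7^1 * 83^1*211^1*1187^1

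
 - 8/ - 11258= 4/5629  =  0.00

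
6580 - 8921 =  - 2341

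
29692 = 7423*4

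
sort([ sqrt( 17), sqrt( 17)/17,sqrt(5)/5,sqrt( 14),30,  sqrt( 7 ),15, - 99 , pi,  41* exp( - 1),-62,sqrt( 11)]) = [ - 99, - 62,sqrt( 17)/17, sqrt(5 )/5 , sqrt (7),pi,  sqrt( 11) , sqrt( 14 ), sqrt( 17 ),  15, 41*exp( - 1 ) , 30 ]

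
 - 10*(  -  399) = 3990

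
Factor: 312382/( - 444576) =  -2^(-4 )*3^ ( - 1 )*7^1*11^(-1)*53^1 = - 371/528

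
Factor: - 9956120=-2^3*5^1*248903^1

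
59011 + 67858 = 126869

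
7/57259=7/57259 = 0.00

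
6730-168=6562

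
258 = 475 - 217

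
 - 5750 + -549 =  - 6299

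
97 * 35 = 3395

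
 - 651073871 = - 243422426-407651445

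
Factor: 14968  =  2^3*1871^1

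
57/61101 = 19/20367  =  0.00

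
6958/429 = 6958/429 = 16.22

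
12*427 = 5124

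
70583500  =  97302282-26718782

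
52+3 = 55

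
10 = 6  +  4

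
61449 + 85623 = 147072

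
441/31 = 14  +  7/31  =  14.23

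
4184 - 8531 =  - 4347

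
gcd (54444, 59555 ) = 1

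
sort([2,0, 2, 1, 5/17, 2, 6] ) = [ 0,  5/17, 1,2,2,2, 6 ]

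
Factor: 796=2^2* 199^1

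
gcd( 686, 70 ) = 14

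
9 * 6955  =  62595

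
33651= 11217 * 3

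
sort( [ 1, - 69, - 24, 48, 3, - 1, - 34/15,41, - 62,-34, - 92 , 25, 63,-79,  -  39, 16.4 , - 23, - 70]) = [-92, - 79, -70,-69, - 62, - 39,-34, - 24, - 23, - 34/15, - 1,1,  3,16.4, 25, 41, 48,63]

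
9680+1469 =11149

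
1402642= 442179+960463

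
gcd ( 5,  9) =1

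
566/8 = 70 +3/4 =70.75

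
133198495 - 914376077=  - 781177582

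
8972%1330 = 992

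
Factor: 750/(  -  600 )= - 2^( - 2)*5^1=- 5/4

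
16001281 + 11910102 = 27911383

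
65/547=65/547 = 0.12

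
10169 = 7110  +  3059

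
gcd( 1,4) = 1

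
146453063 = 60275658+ 86177405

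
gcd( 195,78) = 39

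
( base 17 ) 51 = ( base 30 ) 2q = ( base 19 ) 4A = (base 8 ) 126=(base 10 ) 86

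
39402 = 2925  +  36477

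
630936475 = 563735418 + 67201057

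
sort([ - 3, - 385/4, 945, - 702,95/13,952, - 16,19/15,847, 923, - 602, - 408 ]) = [ - 702, -602, - 408,-385/4,  -  16, - 3, 19/15, 95/13, 847, 923, 945, 952]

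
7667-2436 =5231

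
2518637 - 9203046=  - 6684409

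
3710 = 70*53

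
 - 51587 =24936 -76523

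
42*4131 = 173502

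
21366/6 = 3561 =3561.00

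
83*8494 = 705002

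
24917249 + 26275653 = 51192902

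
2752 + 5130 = 7882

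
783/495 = 87/55 = 1.58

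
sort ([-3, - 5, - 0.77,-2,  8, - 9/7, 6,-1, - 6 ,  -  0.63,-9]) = [ - 9,- 6  ,  -  5,-3, - 2,  -  9/7, - 1,  -  0.77, - 0.63,6, 8]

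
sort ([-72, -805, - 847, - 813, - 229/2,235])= [-847, - 813, - 805, - 229/2, - 72, 235]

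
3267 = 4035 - 768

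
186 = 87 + 99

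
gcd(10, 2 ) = 2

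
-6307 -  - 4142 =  - 2165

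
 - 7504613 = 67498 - 7572111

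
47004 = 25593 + 21411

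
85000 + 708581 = 793581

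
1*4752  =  4752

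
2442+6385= 8827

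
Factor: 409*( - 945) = -386505 = -  3^3 * 5^1*7^1 * 409^1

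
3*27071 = 81213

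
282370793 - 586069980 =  - 303699187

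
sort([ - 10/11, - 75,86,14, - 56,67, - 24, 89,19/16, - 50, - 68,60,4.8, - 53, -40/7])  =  [ - 75, - 68, - 56,-53, - 50,- 24, - 40/7, -10/11,19/16,4.8, 14,  60,  67,  86 , 89]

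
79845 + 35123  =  114968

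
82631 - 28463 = 54168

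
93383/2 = 93383/2 = 46691.50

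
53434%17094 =2152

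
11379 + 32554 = 43933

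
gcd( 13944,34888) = 56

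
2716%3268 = 2716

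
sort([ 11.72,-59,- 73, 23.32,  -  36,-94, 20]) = [-94,- 73, - 59, - 36,  11.72, 20,23.32 ]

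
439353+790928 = 1230281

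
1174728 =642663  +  532065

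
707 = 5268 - 4561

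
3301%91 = 25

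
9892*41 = 405572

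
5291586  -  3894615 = 1396971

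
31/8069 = 31/8069=0.00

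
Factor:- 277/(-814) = 2^( - 1)* 11^( - 1 )*37^ ( - 1 )*  277^1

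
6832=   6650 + 182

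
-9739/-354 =27  +  181/354 = 27.51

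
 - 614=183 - 797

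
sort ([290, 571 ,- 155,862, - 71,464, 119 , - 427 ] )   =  [ - 427,  -  155,  -  71,119,290,464,571, 862]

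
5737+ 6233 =11970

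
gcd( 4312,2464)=616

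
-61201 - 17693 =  - 78894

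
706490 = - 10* ( - 70649)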